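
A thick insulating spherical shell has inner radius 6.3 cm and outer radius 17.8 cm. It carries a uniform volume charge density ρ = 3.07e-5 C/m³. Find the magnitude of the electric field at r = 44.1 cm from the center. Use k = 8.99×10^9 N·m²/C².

|E| = 3.20e4 V/m

Use a concentric Gaussian sphere at r = 44.1 cm (r > 17.8 cm, enclosing the whole shell).
Q_enc = ρ·(4π/3)(b³ − a³) = (3.07×10^-5)·(4π/3)·((0.178)³ − (0.063)³) = 6.931×10^-7 C.
Since E is radial and uniform over the Gaussian sphere, Φ = E·4πr² = Q_enc/ε₀.
E = k|Q_enc|/r² = (8.99×10^9)(6.931×10^-7)/(0.441)² = 3.20×10^4 N/C.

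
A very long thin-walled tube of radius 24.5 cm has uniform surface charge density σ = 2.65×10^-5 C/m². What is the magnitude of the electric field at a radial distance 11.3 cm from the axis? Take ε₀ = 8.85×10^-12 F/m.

E = 0

Coaxial Gaussian cylinder, radius r = 11.3 cm, length L (r < 24.5 cm, inside the shell).
All the surface charge lies outside this cylinder: Q_enc = 0, hence E = 0.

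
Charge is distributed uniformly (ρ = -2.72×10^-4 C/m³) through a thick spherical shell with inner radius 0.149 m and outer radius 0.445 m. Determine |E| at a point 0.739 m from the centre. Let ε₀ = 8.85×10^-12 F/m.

E ≈ 1.59×10^6 N/C

Symmetry ⇒ E = E(r) r̂. Gaussian sphere of radius r = 0.739 m (r > 0.445 m, enclosing the whole shell).
Q_enc = ρ·(4π/3)(b³ − a³) = (-2.72e-4)·(4π/3)·((0.445)³ − (0.149)³) = -9.663×10^-5 C.
Since E is radial and uniform over the Gaussian sphere, Φ = E·4πr² = Q_enc/ε₀.
E = |Q_enc|/(4πε₀r²) = (9.663e-5)/(4π·8.85×10^-12·(0.739)²) = 1.59×10^6 N/C.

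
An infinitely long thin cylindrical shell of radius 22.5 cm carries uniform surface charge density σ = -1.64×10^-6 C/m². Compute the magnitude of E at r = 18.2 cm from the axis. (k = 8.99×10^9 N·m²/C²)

E = 0

Take a coaxial cylindrical Gaussian surface of radius r = 18.2 cm and length L (r < 22.5 cm, inside the shell).
All the surface charge lies outside this cylinder: Q_enc = 0, hence E = 0.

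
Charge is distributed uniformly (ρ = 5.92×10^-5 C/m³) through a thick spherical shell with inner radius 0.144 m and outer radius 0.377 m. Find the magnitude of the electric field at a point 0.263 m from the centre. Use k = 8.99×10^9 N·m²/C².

E = 4.90e5 N/C

By spherical symmetry E is radial; choose a Gaussian sphere of radius r = 0.263 m (within the shell material, 0.144 m < r < 0.377 m).
Only the shell between 0.144 m and r is enclosed: Q_enc = ρ·(4π/3)(r³ − a³) = (5.92e-5)·(4π/3)·((0.263)³ − (0.144)³) = 3.771×10^-6 C.
Gauss's law: E·4πr² = Q_enc/ε₀.
E = k|Q_enc|/r² = (8.99×10^9)(3.771×10^-6)/(0.263)² = 4.90×10^5 N/C.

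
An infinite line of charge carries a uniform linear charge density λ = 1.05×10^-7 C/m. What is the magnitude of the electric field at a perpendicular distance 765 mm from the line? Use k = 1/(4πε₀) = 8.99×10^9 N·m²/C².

By cylindrical symmetry E is radial; use a coaxial Gaussian cylinder of radius 765 mm and length L.
Q_enc = λL, so λ_enc = 1.05×10^-7 C/m.
Since E is radial and uniform over the curved surface, Φ = E·2πrL = Q_enc/ε₀ = λ_enc L/ε₀.
E = 2k|λ_enc|/r = 2(8.99×10^9)(1.05e-7)/(0.765) = 2.47×10^3 N/C.

|E| = 2.47×10^3 N/C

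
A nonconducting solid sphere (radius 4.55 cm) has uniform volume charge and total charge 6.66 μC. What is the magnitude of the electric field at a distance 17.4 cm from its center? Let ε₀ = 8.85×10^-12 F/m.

|E| ≈ 1.98×10^6 N/C

By spherical symmetry E is radial; choose a Gaussian sphere of radius r = 17.4 cm (r > R, so the entire charge is enclosed).
Q_enc = 6.66 μC = 6.66e-6 C.
Since E is radial and uniform over the Gaussian sphere, Φ = E·4πr² = Q_enc/ε₀.
E = |Q_enc|/(4πε₀r²) = (6.66×10^-6)/(4π·8.85×10^-12·(0.174)²) = 1.98×10^6 N/C.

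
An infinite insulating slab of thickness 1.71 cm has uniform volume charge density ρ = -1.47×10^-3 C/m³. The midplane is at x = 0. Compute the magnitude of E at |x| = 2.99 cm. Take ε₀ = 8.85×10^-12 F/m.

The point |x| = 2.99 cm lies outside the slab (half-thickness 0.00855 m). A symmetric pillbox spanning the full slab encloses Q_enc = ρ·d·A.
Flux = 2EA ⇒ E = |ρ|d/(2ε₀), independent of distance outside.
E = (1.47e-3)(0.0171)/(2·8.85×10^-12) = 1.42e6 N/C.

|E| = 1.42e6 N/C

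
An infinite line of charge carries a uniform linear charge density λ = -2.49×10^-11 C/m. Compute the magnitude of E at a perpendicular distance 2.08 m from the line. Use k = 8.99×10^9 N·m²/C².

|E| ≈ 0.215 V/m

Coaxial Gaussian cylinder, radius r = 2.08 m, length L.
Q_enc = λL, so λ_enc = -2.49e-11 C/m.
Gauss's law: E·2πrL = λ_enc L/ε₀.
E = 2k|λ_enc|/r = 2(8.99×10^9)(2.49e-11)/(2.08) = 0.215 N/C.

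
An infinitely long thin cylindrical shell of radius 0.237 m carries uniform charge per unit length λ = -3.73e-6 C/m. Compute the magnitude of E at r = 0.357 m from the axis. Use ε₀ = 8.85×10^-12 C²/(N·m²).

Take a coaxial cylindrical Gaussian surface of radius r = 0.357 m and length L (r > 0.237 m).
The full line charge is enclosed: λ_enc = -3.73e-6 C/m.
Gauss's law: E·2πrL = λ_enc L/ε₀.
E = |λ_enc|/(2πε₀r) = (3.73×10^-6)/(2π·8.85×10^-12·0.357) = 1.88×10^5 N/C.

|E| = 1.88×10^5 V/m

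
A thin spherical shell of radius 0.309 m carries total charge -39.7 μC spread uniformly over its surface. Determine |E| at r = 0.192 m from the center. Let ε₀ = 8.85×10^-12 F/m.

|E| = 0 N/C

Symmetry ⇒ E = E(r) r̂. Gaussian sphere of radius r = 0.192 m (inside the shell, r < 0.309 m).
All the charge is outside the Gaussian surface: Q_enc = 0, hence E = 0 everywhere inside the shell.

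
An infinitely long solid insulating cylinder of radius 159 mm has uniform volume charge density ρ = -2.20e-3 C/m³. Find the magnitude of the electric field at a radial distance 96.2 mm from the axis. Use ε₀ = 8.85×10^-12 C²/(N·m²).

Coaxial Gaussian cylinder, radius r = 96.2 mm, length L (r < R).
Charge inside radius r per length L is ρ·πr²·L, so λ_enc = ρπr² = -6.396×10^-5 C/m.
Since E is radial and uniform over the curved surface, Φ = E·2πrL = Q_enc/ε₀ = λ_enc L/ε₀.
E = |λ_enc|/(2πε₀r) = (6.396e-5)/(2π·8.85×10^-12·0.0962) = 1.20e7 N/C.

E = 1.20×10^7 N/C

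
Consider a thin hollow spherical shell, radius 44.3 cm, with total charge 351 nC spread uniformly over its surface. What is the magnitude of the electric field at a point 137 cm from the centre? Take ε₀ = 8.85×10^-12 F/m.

Use a concentric Gaussian sphere at r = 137 cm (r > 44.3 cm).
The entire shell is enclosed: Q_enc = 3.51×10^-7 C.
By Gauss's law, ∮E·dA = E·4πr² = Q_enc/ε₀.
E = |Q_enc|/(4πε₀r²) = (3.51×10^-7)/(4π·8.85×10^-12·(1.37)²) = 1.68×10^3 N/C.

E = 1.68×10^3 N/C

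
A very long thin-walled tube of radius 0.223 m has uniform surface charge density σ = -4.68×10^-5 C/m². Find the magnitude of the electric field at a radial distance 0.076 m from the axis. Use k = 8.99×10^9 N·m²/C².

E = 0

Choose a coaxial cylinder of radius r = 0.076 m (arbitrary length L) as the Gaussian surface (r < 0.223 m, inside the shell).
No charge is enclosed, so Gauss's law gives E·2πrL = 0 ⇒ E = 0.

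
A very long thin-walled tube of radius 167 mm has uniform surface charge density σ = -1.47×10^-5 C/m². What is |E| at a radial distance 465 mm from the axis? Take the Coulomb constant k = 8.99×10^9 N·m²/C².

Take a coaxial cylindrical Gaussian surface of radius r = 465 mm and length L (r > 167 mm).
The whole shell is enclosed: λ_enc = σ·2πR = (-1.47e-5)·2π·(0.167) = -1.542e-5 C/m.
By Gauss's law (flux through the curved wall only), E·2πrL = λ_enc L/ε₀.
E = 2k|λ_enc|/r = 2(8.99×10^9)(1.542×10^-5)/(0.465) = 5.96×10^5 N/C.

5.96×10^5 V/m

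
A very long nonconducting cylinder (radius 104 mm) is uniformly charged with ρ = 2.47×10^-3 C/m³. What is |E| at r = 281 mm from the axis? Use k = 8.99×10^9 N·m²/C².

Take a coaxial cylindrical Gaussian surface of radius r = 281 mm and length L (r > 104 mm, full cross-section enclosed).
λ_enc = ρ·πR² = (2.47e-3)π(0.104)² = 8.393×10^-5 C/m.
Since E is radial and uniform over the curved surface, Φ = E·2πrL = Q_enc/ε₀ = λ_enc L/ε₀.
E = 2k|λ_enc|/r = 2(8.99×10^9)(8.393e-5)/(0.281) = 5.37×10^6 N/C.

5.37e6 N/C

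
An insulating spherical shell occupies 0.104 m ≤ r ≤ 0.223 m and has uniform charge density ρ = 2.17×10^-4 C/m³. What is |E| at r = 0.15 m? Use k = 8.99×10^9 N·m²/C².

By spherical symmetry E is radial; choose a Gaussian sphere of radius r = 0.15 m (within the shell material, 0.104 m < r < 0.223 m).
Only the shell between 0.104 m and r is enclosed: Q_enc = ρ·(4π/3)(r³ − a³) = (2.17×10^-4)·(4π/3)·((0.15)³ − (0.104)³) = 2.045×10^-6 C.
Gauss's law: E·4πr² = Q_enc/ε₀.
E = k|Q_enc|/r² = (8.99×10^9)(2.045×10^-6)/(0.15)² = 8.17×10^5 N/C.

E = 8.17×10^5 N/C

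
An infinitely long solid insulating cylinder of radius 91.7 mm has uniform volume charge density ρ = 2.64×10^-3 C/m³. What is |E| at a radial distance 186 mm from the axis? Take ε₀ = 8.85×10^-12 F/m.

Coaxial Gaussian cylinder, radius r = 186 mm, length L (r > 91.7 mm, full cross-section enclosed).
λ_enc = ρ·πR² = (2.64×10^-3)π(0.0917)² = 6.974×10^-5 C/m.
By Gauss's law (flux through the curved wall only), E·2πrL = λ_enc L/ε₀.
E = |λ_enc|/(2πε₀r) = (6.974×10^-5)/(2π·8.85×10^-12·0.186) = 6.74e6 N/C.

|E| ≈ 6.74e6 N/C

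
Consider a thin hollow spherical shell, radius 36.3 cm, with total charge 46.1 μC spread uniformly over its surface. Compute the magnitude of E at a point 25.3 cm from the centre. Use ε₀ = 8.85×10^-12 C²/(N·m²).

By spherical symmetry E is radial; choose a Gaussian sphere of radius r = 25.3 cm (inside the shell, r < 36.3 cm).
All the charge is outside the Gaussian surface: Q_enc = 0, hence E = 0 everywhere inside the shell.

E = 0 (no enclosed charge)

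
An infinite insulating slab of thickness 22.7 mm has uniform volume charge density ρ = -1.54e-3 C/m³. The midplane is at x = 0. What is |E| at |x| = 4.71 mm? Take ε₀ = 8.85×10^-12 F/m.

|E| ≈ 8.20e5 N/C

By symmetry E is perpendicular to the slab. A Gaussian pillbox from −4.71 mm to +4.71 mm (face area A) lies entirely within the slab.
Q_enc = ρ·(2x)·A and flux = 2EA, so 2EA = 2ρxA/ε₀ ⇒ E = |ρ|x/ε₀.
E = (1.54×10^-3)(0.00471)/(8.85×10^-12) = 8.20×10^5 N/C.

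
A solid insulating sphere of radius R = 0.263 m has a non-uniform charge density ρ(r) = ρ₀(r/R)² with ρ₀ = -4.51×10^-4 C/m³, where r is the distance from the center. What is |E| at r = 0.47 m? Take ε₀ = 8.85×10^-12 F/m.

E ≈ 8.39e5 N/C

By spherical symmetry E is radial; choose a Gaussian sphere of radius r = 0.47 m (r > R, all charge enclosed).
Q_enc = 4π ∫₀^R ρ₀(r'/R)^2 r'² dr' = 4πρ₀R³/5 = -2.062×10^-5 C.
Since E is radial and uniform over the Gaussian sphere, Φ = E·4πr² = Q_enc/ε₀.
E = |Q_enc|/(4πε₀r²) = (2.062×10^-5)/(4π·8.85×10^-12·(0.47)²) = 8.39×10^5 N/C.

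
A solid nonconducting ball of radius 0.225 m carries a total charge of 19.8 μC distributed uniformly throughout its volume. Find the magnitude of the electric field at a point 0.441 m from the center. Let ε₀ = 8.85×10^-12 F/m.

By spherical symmetry E is radial; choose a Gaussian sphere of radius r = 0.441 m (r > R, so the entire charge is enclosed).
Q_enc = 19.8 μC = 1.98×10^-5 C.
Gauss's law: E·4πr² = Q_enc/ε₀.
E = |Q_enc|/(4πε₀r²) = (1.98×10^-5)/(4π·8.85×10^-12·(0.441)²) = 9.15×10^5 N/C.

9.15×10^5 N/C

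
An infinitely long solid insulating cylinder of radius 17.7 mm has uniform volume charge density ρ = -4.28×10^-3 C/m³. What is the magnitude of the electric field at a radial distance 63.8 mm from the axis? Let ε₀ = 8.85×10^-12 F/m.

|E| = 1.19e6 N/C

Take a coaxial cylindrical Gaussian surface of radius r = 63.8 mm and length L (r > 17.7 mm, full cross-section enclosed).
λ_enc = ρ·πR² = (-4.28×10^-3)π(0.0177)² = -4.213×10^-6 C/m.
By Gauss's law (flux through the curved wall only), E·2πrL = λ_enc L/ε₀.
E = |λ_enc|/(2πε₀r) = (4.213e-6)/(2π·8.85×10^-12·0.0638) = 1.19e6 N/C.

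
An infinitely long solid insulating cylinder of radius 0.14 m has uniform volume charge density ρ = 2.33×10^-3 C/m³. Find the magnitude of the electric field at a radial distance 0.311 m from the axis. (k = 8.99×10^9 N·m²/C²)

E ≈ 8.29×10^6 V/m

Take a coaxial cylindrical Gaussian surface of radius r = 0.311 m and length L (r > 0.14 m, full cross-section enclosed).
λ_enc = ρ·πR² = (2.33×10^-3)π(0.14)² = 1.435×10^-4 C/m.
Gauss's law: E·2πrL = λ_enc L/ε₀.
E = 2k|λ_enc|/r = 2(8.99×10^9)(1.435×10^-4)/(0.311) = 8.29×10^6 N/C.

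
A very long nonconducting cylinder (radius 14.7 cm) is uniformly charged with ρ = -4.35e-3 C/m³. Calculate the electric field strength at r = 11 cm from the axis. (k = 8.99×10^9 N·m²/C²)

Coaxial Gaussian cylinder, radius r = 11 cm, length L (r < R).
Charge inside radius r per length L is ρ·πr²·L, so λ_enc = ρπr² = -1.654e-4 C/m.
By Gauss's law (flux through the curved wall only), E·2πrL = λ_enc L/ε₀.
E = 2k|λ_enc|/r = 2(8.99×10^9)(1.654×10^-4)/(0.11) = 2.70×10^7 N/C.

2.70×10^7 V/m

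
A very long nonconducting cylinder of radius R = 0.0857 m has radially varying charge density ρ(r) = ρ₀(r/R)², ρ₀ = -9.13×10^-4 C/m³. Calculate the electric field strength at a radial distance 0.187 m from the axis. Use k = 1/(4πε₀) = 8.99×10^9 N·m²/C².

|E| ≈ 1.01×10^6 N/C

Choose a coaxial cylinder of radius r = 0.187 m (arbitrary length L) as the Gaussian surface (r > R, full charge per length enclosed).
λ_enc = 2π ∫₀^R ρ₀(r'/R)^2 r' dr' = 2πρ₀R²/4 = -1.053×10^-5 C/m.
Gauss's law: E·2πrL = λ_enc L/ε₀.
E = 2k|λ_enc|/r = 2(8.99×10^9)(1.053×10^-5)/(0.187) = 1.01e6 N/C.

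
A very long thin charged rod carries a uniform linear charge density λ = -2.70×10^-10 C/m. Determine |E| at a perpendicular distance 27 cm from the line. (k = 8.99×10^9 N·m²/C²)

|E| ≈ 18 N/C

Choose a coaxial cylinder of radius r = 27 cm (arbitrary length L) as the Gaussian surface.
Q_enc = λL, so λ_enc = -2.70×10^-10 C/m.
Gauss's law: E·2πrL = λ_enc L/ε₀.
E = 2k|λ_enc|/r = 2(8.99×10^9)(2.70×10^-10)/(0.27) = 18 N/C.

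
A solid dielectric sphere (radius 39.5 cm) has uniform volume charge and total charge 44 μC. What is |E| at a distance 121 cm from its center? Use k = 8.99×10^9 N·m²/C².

By spherical symmetry E is radial; choose a Gaussian sphere of radius r = 121 cm (r > R, so the entire charge is enclosed).
Q_enc = 44 μC = 4.40e-5 C.
By Gauss's law, ∮E·dA = E·4πr² = Q_enc/ε₀.
E = k|Q_enc|/r² = (8.99×10^9)(4.40×10^-5)/(1.21)² = 2.70×10^5 N/C.

2.70×10^5 V/m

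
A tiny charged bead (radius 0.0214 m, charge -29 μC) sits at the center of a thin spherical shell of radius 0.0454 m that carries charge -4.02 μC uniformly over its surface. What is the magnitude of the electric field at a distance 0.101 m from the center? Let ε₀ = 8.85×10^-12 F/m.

By spherical symmetry E is radial; choose a Gaussian sphere of radius r = 0.101 m (r > 0.0454 m, enclosing both).
Q_enc = (-29 μC) + (-4.02 μC) = -3.302×10^-5 C.
Since E is radial and uniform over the Gaussian sphere, Φ = E·4πr² = Q_enc/ε₀.
E = |Q_enc|/(4πε₀r²) = (3.302e-5)/(4π·8.85×10^-12·(0.101)²) = 2.91×10^7 N/C.

E ≈ 2.91×10^7 N/C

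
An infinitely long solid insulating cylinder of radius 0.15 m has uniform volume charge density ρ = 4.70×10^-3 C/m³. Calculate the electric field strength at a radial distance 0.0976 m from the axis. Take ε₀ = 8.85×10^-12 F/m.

|E| = 2.59e7 N/C

By cylindrical symmetry E is radial; use a coaxial Gaussian cylinder of radius 0.0976 m and length L (r < R).
Enclosed charge per unit length: λ_enc = ρ·πr² = (4.70e-3)π(0.0976)² = 1.407×10^-4 C/m.
Since E is radial and uniform over the curved surface, Φ = E·2πrL = Q_enc/ε₀ = λ_enc L/ε₀.
E = |λ_enc|/(2πε₀r) = (1.407×10^-4)/(2π·8.85×10^-12·0.0976) = 2.59×10^7 N/C.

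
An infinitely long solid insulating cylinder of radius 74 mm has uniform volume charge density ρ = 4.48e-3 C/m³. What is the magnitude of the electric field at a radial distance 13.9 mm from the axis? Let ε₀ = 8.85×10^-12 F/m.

|E| = 3.52×10^6 N/C

Take a coaxial cylindrical Gaussian surface of radius r = 13.9 mm and length L (r < R).
Charge inside radius r per length L is ρ·πr²·L, so λ_enc = ρπr² = 2.719×10^-6 C/m.
Since E is radial and uniform over the curved surface, Φ = E·2πrL = Q_enc/ε₀ = λ_enc L/ε₀.
E = |λ_enc|/(2πε₀r) = (2.719×10^-6)/(2π·8.85×10^-12·0.0139) = 3.52×10^6 N/C.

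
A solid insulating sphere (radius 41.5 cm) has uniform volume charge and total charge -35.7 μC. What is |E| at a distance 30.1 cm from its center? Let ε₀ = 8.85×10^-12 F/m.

Take a concentric spherical Gaussian surface of radius r = 30.1 cm (r < R).
For a uniform sphere the enclosed fraction is (r/R)³, so Q_enc = (-35.7 μC)(0.301/0.415)³ = -1.362e-5 C.
By Gauss's law, ∮E·dA = E·4πr² = Q_enc/ε₀.
E = |Q_enc|/(4πε₀r²) = (1.362×10^-5)/(4π·8.85×10^-12·(0.301)²) = 1.35e6 N/C.

1.35e6 N/C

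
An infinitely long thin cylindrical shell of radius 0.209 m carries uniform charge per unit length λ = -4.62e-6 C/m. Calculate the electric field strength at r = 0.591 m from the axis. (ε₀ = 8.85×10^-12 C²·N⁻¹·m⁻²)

E = 1.41×10^5 N/C

Coaxial Gaussian cylinder, radius r = 0.591 m, length L (r > 0.209 m).
The full line charge is enclosed: λ_enc = -4.62×10^-6 C/m.
By Gauss's law (flux through the curved wall only), E·2πrL = λ_enc L/ε₀.
E = |λ_enc|/(2πε₀r) = (4.62×10^-6)/(2π·8.85×10^-12·0.591) = 1.41×10^5 N/C.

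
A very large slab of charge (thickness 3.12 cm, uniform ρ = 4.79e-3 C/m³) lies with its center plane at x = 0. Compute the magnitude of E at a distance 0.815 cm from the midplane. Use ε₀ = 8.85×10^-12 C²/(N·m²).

By symmetry E is perpendicular to the slab. A Gaussian pillbox from −0.815 cm to +0.815 cm (face area A) lies entirely within the slab.
Q_enc = ρ·(2x)·A and flux = 2EA, so 2EA = 2ρxA/ε₀ ⇒ E = |ρ|x/ε₀.
E = (4.79e-3)(0.00815)/(8.85×10^-12) = 4.41×10^6 N/C.

E = 4.41×10^6 N/C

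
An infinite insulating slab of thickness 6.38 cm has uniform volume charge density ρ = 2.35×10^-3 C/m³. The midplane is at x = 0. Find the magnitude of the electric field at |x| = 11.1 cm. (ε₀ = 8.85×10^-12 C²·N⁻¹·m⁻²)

The point |x| = 11.1 cm lies outside the slab (half-thickness 0.0319 m). A symmetric pillbox spanning the full slab encloses Q_enc = ρ·d·A.
Flux = 2EA ⇒ E = |ρ|d/(2ε₀), independent of distance outside.
E = (2.35×10^-3)(0.0638)/(2·8.85×10^-12) = 8.47×10^6 N/C.

|E| ≈ 8.47×10^6 N/C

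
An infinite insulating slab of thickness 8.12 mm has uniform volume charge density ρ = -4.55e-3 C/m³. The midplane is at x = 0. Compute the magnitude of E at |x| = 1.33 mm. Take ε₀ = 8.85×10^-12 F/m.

By symmetry E is perpendicular to the slab. A Gaussian pillbox from −1.33 mm to +1.33 mm (face area A) lies entirely within the slab.
Q_enc = ρ·(2x)·A and flux = 2EA, so 2EA = 2ρxA/ε₀ ⇒ E = |ρ|x/ε₀.
E = (4.55×10^-3)(0.00133)/(8.85×10^-12) = 6.84×10^5 N/C.

6.84e5 V/m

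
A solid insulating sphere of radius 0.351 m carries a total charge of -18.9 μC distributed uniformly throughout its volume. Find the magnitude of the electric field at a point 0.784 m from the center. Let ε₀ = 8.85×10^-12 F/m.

Use a concentric Gaussian sphere at r = 0.784 m (r > R, so the entire charge is enclosed).
Q_enc = -18.9 μC = -1.89×10^-5 C.
Gauss's law: E·4πr² = Q_enc/ε₀.
E = |Q_enc|/(4πε₀r²) = (1.89e-5)/(4π·8.85×10^-12·(0.784)²) = 2.76×10^5 N/C.

E = 2.76×10^5 N/C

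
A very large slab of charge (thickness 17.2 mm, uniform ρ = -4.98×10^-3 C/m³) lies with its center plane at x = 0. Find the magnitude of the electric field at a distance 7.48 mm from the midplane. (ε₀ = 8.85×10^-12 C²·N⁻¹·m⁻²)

By symmetry E is perpendicular to the slab. A Gaussian pillbox from −7.48 mm to +7.48 mm (face area A) lies entirely within the slab.
Q_enc = ρ·(2x)·A and flux = 2EA, so 2EA = 2ρxA/ε₀ ⇒ E = |ρ|x/ε₀.
E = (4.98×10^-3)(0.00748)/(8.85×10^-12) = 4.21e6 N/C.

4.21×10^6 N/C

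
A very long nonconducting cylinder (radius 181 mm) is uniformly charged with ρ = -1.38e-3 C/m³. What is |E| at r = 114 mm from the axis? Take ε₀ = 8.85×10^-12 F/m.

|E| ≈ 8.89×10^6 N/C

Choose a coaxial cylinder of radius r = 114 mm (arbitrary length L) as the Gaussian surface (r < R).
Enclosed charge per unit length: λ_enc = ρ·πr² = (-1.38×10^-3)π(0.114)² = -5.634×10^-5 C/m.
Since E is radial and uniform over the curved surface, Φ = E·2πrL = Q_enc/ε₀ = λ_enc L/ε₀.
E = |λ_enc|/(2πε₀r) = (5.634×10^-5)/(2π·8.85×10^-12·0.114) = 8.89×10^6 N/C.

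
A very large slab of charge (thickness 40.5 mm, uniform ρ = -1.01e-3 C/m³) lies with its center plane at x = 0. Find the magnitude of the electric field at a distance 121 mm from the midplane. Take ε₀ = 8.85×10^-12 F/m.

|E| ≈ 2.31×10^6 V/m

The point |x| = 121 mm lies outside the slab (half-thickness 0.02025 m). A symmetric pillbox spanning the full slab encloses Q_enc = ρ·d·A.
Flux = 2EA ⇒ E = |ρ|d/(2ε₀), independent of distance outside.
E = (1.01e-3)(0.0405)/(2·8.85×10^-12) = 2.31e6 N/C.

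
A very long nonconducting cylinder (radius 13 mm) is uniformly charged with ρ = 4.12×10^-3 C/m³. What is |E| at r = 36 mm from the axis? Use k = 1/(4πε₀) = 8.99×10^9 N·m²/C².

Coaxial Gaussian cylinder, radius r = 36 mm, length L (r > 13 mm, full cross-section enclosed).
λ_enc = ρ·πR² = (4.12×10^-3)π(0.013)² = 2.187×10^-6 C/m.
By Gauss's law (flux through the curved wall only), E·2πrL = λ_enc L/ε₀.
E = 2k|λ_enc|/r = 2(8.99×10^9)(2.187e-6)/(0.036) = 1.09×10^6 N/C.

E = 1.09e6 N/C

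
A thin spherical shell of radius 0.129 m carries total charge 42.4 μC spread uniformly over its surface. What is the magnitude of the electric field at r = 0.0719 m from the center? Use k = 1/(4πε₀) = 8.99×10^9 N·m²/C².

Use a concentric Gaussian sphere at r = 0.0719 m (inside the shell, r < 0.129 m).
All the charge is outside the Gaussian surface: Q_enc = 0, hence E = 0 everywhere inside the shell.

E = 0 (no enclosed charge)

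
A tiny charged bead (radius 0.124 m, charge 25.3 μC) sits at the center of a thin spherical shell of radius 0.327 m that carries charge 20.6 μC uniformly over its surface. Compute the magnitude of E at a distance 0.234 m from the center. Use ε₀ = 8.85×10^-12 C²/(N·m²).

Use a concentric Gaussian sphere at r = 0.234 m (between the bodies, 0.124 m < r < 0.327 m).
Only the inner charge is enclosed; the outer shell contributes nothing inside itself. Q_enc = 25.3 μC = 2.53×10^-5 C.
By Gauss's law, ∮E·dA = E·4πr² = Q_enc/ε₀.
E = |Q_enc|/(4πε₀r²) = (2.53e-5)/(4π·8.85×10^-12·(0.234)²) = 4.15e6 N/C.

|E| ≈ 4.15×10^6 N/C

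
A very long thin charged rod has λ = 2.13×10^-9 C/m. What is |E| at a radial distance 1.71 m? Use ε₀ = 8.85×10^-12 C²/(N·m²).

Coaxial Gaussian cylinder, radius r = 1.71 m, length L.
Q_enc = λL, so λ_enc = 2.13×10^-9 C/m.
Applying ∮E·dA = Q_enc/ε₀ with the end caps contributing no flux:
E = |λ_enc|/(2πε₀r) = (2.13×10^-9)/(2π·8.85×10^-12·1.71) = 22.4 N/C.

|E| = 22.4 N/C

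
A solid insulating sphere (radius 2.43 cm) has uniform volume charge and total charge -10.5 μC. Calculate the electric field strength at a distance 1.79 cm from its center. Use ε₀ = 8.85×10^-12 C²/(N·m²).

|E| ≈ 1.18e8 V/m

Take a concentric spherical Gaussian surface of radius r = 1.79 cm (r < R).
For a uniform sphere the enclosed fraction is (r/R)³, so Q_enc = (-10.5 μC)(0.0179/0.0243)³ = -4.197×10^-6 C.
Applying ∮E·dA = Q_enc/ε₀ with Φ = E(4πr²):
E = |Q_enc|/(4πε₀r²) = (4.197e-6)/(4π·8.85×10^-12·(0.0179)²) = 1.18×10^8 N/C.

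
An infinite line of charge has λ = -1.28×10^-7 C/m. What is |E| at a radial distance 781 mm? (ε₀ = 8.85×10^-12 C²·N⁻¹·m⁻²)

Take a coaxial cylindrical Gaussian surface of radius r = 781 mm and length L.
Q_enc = λL, so λ_enc = -1.28e-7 C/m.
Since E is radial and uniform over the curved surface, Φ = E·2πrL = Q_enc/ε₀ = λ_enc L/ε₀.
E = |λ_enc|/(2πε₀r) = (1.28×10^-7)/(2π·8.85×10^-12·0.781) = 2.95×10^3 N/C.

|E| ≈ 2.95e3 N/C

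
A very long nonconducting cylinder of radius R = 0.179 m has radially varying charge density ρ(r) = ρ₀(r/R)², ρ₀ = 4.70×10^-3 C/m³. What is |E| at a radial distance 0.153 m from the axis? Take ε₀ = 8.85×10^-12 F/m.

E ≈ 1.48×10^7 N/C

By cylindrical symmetry E is radial; use a coaxial Gaussian cylinder of radius 0.153 m and length L (r < R).
Integrating ρ over the cross-section to radius r: λ_enc = (2πρ₀/R²) ∫₀^r r'^3 dr' = 2πρ₀ r^4/(4·R²) = 1.263×10^-4 C/m.
Since E is radial and uniform over the curved surface, Φ = E·2πrL = Q_enc/ε₀ = λ_enc L/ε₀.
E = |λ_enc|/(2πε₀r) = (1.263e-4)/(2π·8.85×10^-12·0.153) = 1.48e7 N/C.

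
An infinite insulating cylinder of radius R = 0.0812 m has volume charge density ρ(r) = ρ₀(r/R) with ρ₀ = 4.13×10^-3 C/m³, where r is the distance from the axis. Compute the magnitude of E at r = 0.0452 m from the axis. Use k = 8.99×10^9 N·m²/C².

Take a coaxial cylindrical Gaussian surface of radius r = 0.0452 m and length L (r < R).
Integrating ρ over the cross-section to radius r: λ_enc = (2πρ₀/R) ∫₀^r r'^2 dr' = 2πρ₀ r^3/(3·R) = 9.837e-6 C/m.
Applying ∮E·dA = Q_enc/ε₀ with the end caps contributing no flux:
E = 2k|λ_enc|/r = 2(8.99×10^9)(9.837×10^-6)/(0.0452) = 3.91×10^6 N/C.

3.91×10^6 N/C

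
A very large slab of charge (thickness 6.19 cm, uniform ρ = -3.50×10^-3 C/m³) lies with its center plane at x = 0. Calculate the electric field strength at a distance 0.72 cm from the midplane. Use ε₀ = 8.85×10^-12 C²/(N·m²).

2.85×10^6 N/C

By symmetry E is perpendicular to the slab. A Gaussian pillbox from −0.72 cm to +0.72 cm (face area A) lies entirely within the slab.
Q_enc = ρ·(2x)·A and flux = 2EA, so 2EA = 2ρxA/ε₀ ⇒ E = |ρ|x/ε₀.
E = (3.50×10^-3)(0.0072)/(8.85×10^-12) = 2.85×10^6 N/C.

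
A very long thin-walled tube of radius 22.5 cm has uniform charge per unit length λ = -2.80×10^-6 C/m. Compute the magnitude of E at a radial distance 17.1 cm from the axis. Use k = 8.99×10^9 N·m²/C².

|E| = 0 V/m

Choose a coaxial cylinder of radius r = 17.1 cm (arbitrary length L) as the Gaussian surface (r < 22.5 cm, inside the shell).
All the surface charge lies outside this cylinder: Q_enc = 0, hence E = 0.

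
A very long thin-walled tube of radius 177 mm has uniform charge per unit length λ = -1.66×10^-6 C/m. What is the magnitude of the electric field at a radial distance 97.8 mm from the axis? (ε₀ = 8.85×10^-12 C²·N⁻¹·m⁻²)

E = 0

Take a coaxial cylindrical Gaussian surface of radius r = 97.8 mm and length L (r < 177 mm, inside the shell).
No charge is enclosed, so Gauss's law gives E·2πrL = 0 ⇒ E = 0.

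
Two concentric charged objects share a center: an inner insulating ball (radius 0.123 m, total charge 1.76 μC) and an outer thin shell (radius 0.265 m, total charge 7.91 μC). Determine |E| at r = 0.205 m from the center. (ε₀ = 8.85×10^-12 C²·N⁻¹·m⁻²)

|E| = 3.77×10^5 N/C

Use a concentric Gaussian sphere at r = 0.205 m (between the bodies, 0.123 m < r < 0.265 m).
Only the inner charge is enclosed; the outer shell contributes nothing inside itself. Q_enc = 1.76 μC = 1.76×10^-6 C.
Applying ∮E·dA = Q_enc/ε₀ with Φ = E(4πr²):
E = |Q_enc|/(4πε₀r²) = (1.76e-6)/(4π·8.85×10^-12·(0.205)²) = 3.77×10^5 N/C.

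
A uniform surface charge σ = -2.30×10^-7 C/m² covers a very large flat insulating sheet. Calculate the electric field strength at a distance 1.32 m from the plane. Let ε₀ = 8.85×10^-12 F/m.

E ≈ 1.30e4 N/C

The symmetry is planar: E is normal to the sheet and the same magnitude on both sides. Take a pillbox straddling the sheet with end-cap area A.
Flux Φ = 2EA and Q_enc = σA, so 2EA = σA/ε₀ ⇒ E = |σ|/(2ε₀), independent of distance.
E = |σ|/(2ε₀) = (2.30e-7)/(2·8.85×10^-12) = 1.30×10^4 N/C.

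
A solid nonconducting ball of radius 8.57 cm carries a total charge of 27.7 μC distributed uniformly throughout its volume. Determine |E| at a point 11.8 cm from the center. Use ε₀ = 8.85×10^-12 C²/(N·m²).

Symmetry ⇒ E = E(r) r̂. Gaussian sphere of radius r = 11.8 cm (r > R, so the entire charge is enclosed).
Q_enc = 27.7 μC = 2.77e-5 C.
Since E is radial and uniform over the Gaussian sphere, Φ = E·4πr² = Q_enc/ε₀.
E = |Q_enc|/(4πε₀r²) = (2.77×10^-5)/(4π·8.85×10^-12·(0.118)²) = 1.79×10^7 N/C.

E = 1.79e7 N/C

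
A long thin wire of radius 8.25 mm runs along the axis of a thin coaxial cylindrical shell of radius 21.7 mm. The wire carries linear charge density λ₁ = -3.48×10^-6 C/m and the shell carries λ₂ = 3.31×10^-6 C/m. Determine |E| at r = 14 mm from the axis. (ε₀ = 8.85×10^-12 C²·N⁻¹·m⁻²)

|E| ≈ 4.47×10^6 N/C

By cylindrical symmetry E is radial; use a coaxial Gaussian cylinder of radius 14 mm and length L (between the conductors, 8.25 mm < r < 21.7 mm).
The shell at 21.7 mm lies outside the Gaussian surface, so λ_enc = λ₁ = -3.48e-6 C/m.
Since E is radial and uniform over the curved surface, Φ = E·2πrL = Q_enc/ε₀ = λ_enc L/ε₀.
E = |λ_enc|/(2πε₀r) = (3.48e-6)/(2π·8.85×10^-12·0.014) = 4.47×10^6 N/C.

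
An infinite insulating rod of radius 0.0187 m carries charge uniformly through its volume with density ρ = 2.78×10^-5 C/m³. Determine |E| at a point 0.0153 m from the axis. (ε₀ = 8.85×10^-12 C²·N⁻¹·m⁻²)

By cylindrical symmetry E is radial; use a coaxial Gaussian cylinder of radius 0.0153 m and length L (r < R).
Charge inside radius r per length L is ρ·πr²·L, so λ_enc = ρπr² = 2.044×10^-8 C/m.
Gauss's law: E·2πrL = λ_enc L/ε₀.
E = |λ_enc|/(2πε₀r) = (2.044e-8)/(2π·8.85×10^-12·0.0153) = 2.40×10^4 N/C.

2.40×10^4 N/C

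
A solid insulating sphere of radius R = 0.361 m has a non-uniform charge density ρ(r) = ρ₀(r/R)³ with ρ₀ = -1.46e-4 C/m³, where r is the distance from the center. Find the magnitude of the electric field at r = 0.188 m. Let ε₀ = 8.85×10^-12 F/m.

|E| ≈ 7.30×10^4 N/C

Take a concentric spherical Gaussian surface of radius r = 0.188 m (r < R).
Q_enc = ∫₀^r ρ(r')·4πr'² dr' = (4πρ₀/R³) ∫₀^r r'^5 dr' = 4πρ₀ r^6/(6·R³) = -2.87×10^-7 C.
Applying ∮E·dA = Q_enc/ε₀ with Φ = E(4πr²):
E = |Q_enc|/(4πε₀r²) = (2.87×10^-7)/(4π·8.85×10^-12·(0.188)²) = 7.30×10^4 N/C.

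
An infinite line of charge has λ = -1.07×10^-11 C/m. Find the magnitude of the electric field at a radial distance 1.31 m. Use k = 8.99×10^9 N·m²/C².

By cylindrical symmetry E is radial; use a coaxial Gaussian cylinder of radius 1.31 m and length L.
Q_enc = λL, so λ_enc = -1.07×10^-11 C/m.
Since E is radial and uniform over the curved surface, Φ = E·2πrL = Q_enc/ε₀ = λ_enc L/ε₀.
E = 2k|λ_enc|/r = 2(8.99×10^9)(1.07e-11)/(1.31) = 0.147 N/C.

|E| = 0.147 V/m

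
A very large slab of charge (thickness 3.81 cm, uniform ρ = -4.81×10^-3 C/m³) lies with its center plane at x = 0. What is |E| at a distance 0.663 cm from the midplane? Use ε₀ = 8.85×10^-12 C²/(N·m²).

By symmetry E is perpendicular to the slab. A Gaussian pillbox from −0.663 cm to +0.663 cm (face area A) lies entirely within the slab.
Q_enc = ρ·(2x)·A and flux = 2EA, so 2EA = 2ρxA/ε₀ ⇒ E = |ρ|x/ε₀.
E = (4.81e-3)(0.00663)/(8.85×10^-12) = 3.60×10^6 N/C.

3.60×10^6 N/C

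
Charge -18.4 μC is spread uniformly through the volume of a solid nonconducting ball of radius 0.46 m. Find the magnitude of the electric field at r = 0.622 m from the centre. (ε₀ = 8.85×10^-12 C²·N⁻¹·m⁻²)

|E| ≈ 4.28×10^5 N/C

Use a concentric Gaussian sphere at r = 0.622 m (r > R, so the entire charge is enclosed).
Q_enc = -18.4 μC = -1.84e-5 C.
Gauss's law: E·4πr² = Q_enc/ε₀.
E = |Q_enc|/(4πε₀r²) = (1.84×10^-5)/(4π·8.85×10^-12·(0.622)²) = 4.28×10^5 N/C.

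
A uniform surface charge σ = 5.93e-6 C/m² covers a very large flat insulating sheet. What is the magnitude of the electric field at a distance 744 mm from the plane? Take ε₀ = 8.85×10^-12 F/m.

|E| ≈ 3.35e5 V/m

The symmetry is planar: E is normal to the sheet and the same magnitude on both sides. Take a pillbox straddling the sheet with end-cap area A.
Only the two end caps contribute flux: Φ = 2EA. With Q_enc = σA, Gauss's law gives E = |σ|/(2ε₀).
E = |σ|/(2ε₀) = (5.93×10^-6)/(2·8.85×10^-12) = 3.35×10^5 N/C.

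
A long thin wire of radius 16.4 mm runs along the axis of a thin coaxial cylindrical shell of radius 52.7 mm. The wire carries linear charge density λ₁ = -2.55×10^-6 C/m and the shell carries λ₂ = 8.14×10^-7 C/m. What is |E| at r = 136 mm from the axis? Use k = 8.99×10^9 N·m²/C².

E = 2.30e5 N/C

By cylindrical symmetry E is radial; use a coaxial Gaussian cylinder of radius 136 mm and length L (r > 52.7 mm, enclosing both).
λ_enc = λ₁ + λ₂ = (-2.55e-6) + (8.14×10^-7) = -1.736e-6 C/m.
Gauss's law: E·2πrL = λ_enc L/ε₀.
E = 2k|λ_enc|/r = 2(8.99×10^9)(1.736×10^-6)/(0.136) = 2.30×10^5 N/C.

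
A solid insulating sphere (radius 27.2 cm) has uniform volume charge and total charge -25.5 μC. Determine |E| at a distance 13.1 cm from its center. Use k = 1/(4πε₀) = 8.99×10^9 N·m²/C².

Symmetry ⇒ E = E(r) r̂. Gaussian sphere of radius r = 13.1 cm (r < R).
For a uniform sphere the enclosed fraction is (r/R)³, so Q_enc = (-25.5 μC)(0.131/0.272)³ = -2.849×10^-6 C.
By Gauss's law, ∮E·dA = E·4πr² = Q_enc/ε₀.
E = k|Q_enc|/r² = (8.99×10^9)(2.849×10^-6)/(0.131)² = 1.49×10^6 N/C.

E ≈ 1.49e6 V/m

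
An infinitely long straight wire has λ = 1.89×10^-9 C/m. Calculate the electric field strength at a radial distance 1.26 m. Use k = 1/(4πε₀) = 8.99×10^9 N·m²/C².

Take a coaxial cylindrical Gaussian surface of radius r = 1.26 m and length L.
Q_enc = λL, so λ_enc = 1.89×10^-9 C/m.
By Gauss's law (flux through the curved wall only), E·2πrL = λ_enc L/ε₀.
E = 2k|λ_enc|/r = 2(8.99×10^9)(1.89×10^-9)/(1.26) = 27 N/C.

27 V/m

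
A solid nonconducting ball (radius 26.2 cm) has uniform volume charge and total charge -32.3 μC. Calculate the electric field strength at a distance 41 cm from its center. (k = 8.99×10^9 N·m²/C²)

Symmetry ⇒ E = E(r) r̂. Gaussian sphere of radius r = 41 cm (r > R, so the entire charge is enclosed).
Q_enc = -32.3 μC = -3.23×10^-5 C.
Applying ∮E·dA = Q_enc/ε₀ with Φ = E(4πr²):
E = k|Q_enc|/r² = (8.99×10^9)(3.23×10^-5)/(0.41)² = 1.73e6 N/C.

1.73×10^6 N/C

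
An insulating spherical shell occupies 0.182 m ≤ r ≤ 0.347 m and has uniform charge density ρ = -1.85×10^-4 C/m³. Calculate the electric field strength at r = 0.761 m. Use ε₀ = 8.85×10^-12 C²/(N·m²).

E ≈ 4.30×10^5 V/m

By spherical symmetry E is radial; choose a Gaussian sphere of radius r = 0.761 m (r > 0.347 m, enclosing the whole shell).
Q_enc = ρ·(4π/3)(b³ − a³) = (-1.85×10^-4)·(4π/3)·((0.347)³ − (0.182)³) = -2.771×10^-5 C.
Applying ∮E·dA = Q_enc/ε₀ with Φ = E(4πr²):
E = |Q_enc|/(4πε₀r²) = (2.771×10^-5)/(4π·8.85×10^-12·(0.761)²) = 4.30e5 N/C.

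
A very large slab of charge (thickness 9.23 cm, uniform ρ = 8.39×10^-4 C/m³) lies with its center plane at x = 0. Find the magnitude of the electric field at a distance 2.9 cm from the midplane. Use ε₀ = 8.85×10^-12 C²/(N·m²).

|E| = 2.75×10^6 V/m

By symmetry E is perpendicular to the slab. A Gaussian pillbox from −2.9 cm to +2.9 cm (face area A) lies entirely within the slab.
Q_enc = ρ·(2x)·A and flux = 2EA, so 2EA = 2ρxA/ε₀ ⇒ E = |ρ|x/ε₀.
E = (8.39×10^-4)(0.029)/(8.85×10^-12) = 2.75×10^6 N/C.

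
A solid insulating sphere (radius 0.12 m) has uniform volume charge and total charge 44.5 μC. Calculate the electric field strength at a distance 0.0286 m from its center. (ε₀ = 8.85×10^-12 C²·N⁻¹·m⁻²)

By spherical symmetry E is radial; choose a Gaussian sphere of radius r = 0.0286 m (r < R).
For a uniform sphere the enclosed fraction is (r/R)³, so Q_enc = (44.5 μC)(0.0286/0.12)³ = 6.024e-7 C.
By Gauss's law, ∮E·dA = E·4πr² = Q_enc/ε₀.
E = |Q_enc|/(4πε₀r²) = (6.024×10^-7)/(4π·8.85×10^-12·(0.0286)²) = 6.62×10^6 N/C.

|E| = 6.62×10^6 N/C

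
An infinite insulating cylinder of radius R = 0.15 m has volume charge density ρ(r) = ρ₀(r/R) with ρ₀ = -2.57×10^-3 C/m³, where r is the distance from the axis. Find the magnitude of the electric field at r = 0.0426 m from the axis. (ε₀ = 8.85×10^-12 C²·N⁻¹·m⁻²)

1.17×10^6 N/C

Take a coaxial cylindrical Gaussian surface of radius r = 0.0426 m and length L (r < R).
λ_enc = ∫₀^r ρ(r')·2πr' dr' = (2πρ₀/R)·r^3/3 = -2.774×10^-6 C/m.
Since E is radial and uniform over the curved surface, Φ = E·2πrL = Q_enc/ε₀ = λ_enc L/ε₀.
E = |λ_enc|/(2πε₀r) = (2.774×10^-6)/(2π·8.85×10^-12·0.0426) = 1.17×10^6 N/C.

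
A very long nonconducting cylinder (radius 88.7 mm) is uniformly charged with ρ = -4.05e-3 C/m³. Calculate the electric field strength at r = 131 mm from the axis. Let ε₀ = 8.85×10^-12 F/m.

|E| = 1.37e7 N/C

Coaxial Gaussian cylinder, radius r = 131 mm, length L (r > 88.7 mm, full cross-section enclosed).
λ_enc = ρ·πR² = (-4.05e-3)π(0.0887)² = -1.001×10^-4 C/m.
Gauss's law: E·2πrL = λ_enc L/ε₀.
E = |λ_enc|/(2πε₀r) = (1.001×10^-4)/(2π·8.85×10^-12·0.131) = 1.37×10^7 N/C.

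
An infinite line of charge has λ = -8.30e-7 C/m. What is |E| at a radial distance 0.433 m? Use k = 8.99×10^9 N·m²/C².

E ≈ 3.45×10^4 N/C

Choose a coaxial cylinder of radius r = 0.433 m (arbitrary length L) as the Gaussian surface.
Q_enc = λL, so λ_enc = -8.30e-7 C/m.
Gauss's law: E·2πrL = λ_enc L/ε₀.
E = 2k|λ_enc|/r = 2(8.99×10^9)(8.30×10^-7)/(0.433) = 3.45e4 N/C.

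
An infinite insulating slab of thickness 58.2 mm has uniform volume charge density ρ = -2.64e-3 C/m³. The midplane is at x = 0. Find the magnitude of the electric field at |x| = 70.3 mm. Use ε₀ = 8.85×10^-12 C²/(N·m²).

The point |x| = 70.3 mm lies outside the slab (half-thickness 0.0291 m). A symmetric pillbox spanning the full slab encloses Q_enc = ρ·d·A.
Flux = 2EA ⇒ E = |ρ|d/(2ε₀), independent of distance outside.
E = (2.64e-3)(0.0582)/(2·8.85×10^-12) = 8.68×10^6 N/C.

|E| ≈ 8.68e6 N/C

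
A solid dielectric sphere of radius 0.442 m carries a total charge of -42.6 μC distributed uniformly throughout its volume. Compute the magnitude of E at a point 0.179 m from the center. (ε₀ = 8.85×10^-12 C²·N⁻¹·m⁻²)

|E| = 7.94×10^5 N/C

Take a concentric spherical Gaussian surface of radius r = 0.179 m (r < R).
Only the charge within r is enclosed: Q_enc = Q·(r/R)³ = (-42.6 μC)·(0.179 m/0.442 m)³ = -2.829×10^-6 C.
Gauss's law: E·4πr² = Q_enc/ε₀.
E = |Q_enc|/(4πε₀r²) = (2.829e-6)/(4π·8.85×10^-12·(0.179)²) = 7.94×10^5 N/C.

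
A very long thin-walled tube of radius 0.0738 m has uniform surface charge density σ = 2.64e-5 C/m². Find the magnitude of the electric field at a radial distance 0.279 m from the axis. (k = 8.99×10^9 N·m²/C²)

E = 7.89×10^5 N/C

Choose a coaxial cylinder of radius r = 0.279 m (arbitrary length L) as the Gaussian surface (r > 0.0738 m).
The whole shell is enclosed: λ_enc = σ·2πR = (2.64e-5)·2π·(0.0738) = 1.224e-5 C/m.
Gauss's law: E·2πrL = λ_enc L/ε₀.
E = 2k|λ_enc|/r = 2(8.99×10^9)(1.224×10^-5)/(0.279) = 7.89×10^5 N/C.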